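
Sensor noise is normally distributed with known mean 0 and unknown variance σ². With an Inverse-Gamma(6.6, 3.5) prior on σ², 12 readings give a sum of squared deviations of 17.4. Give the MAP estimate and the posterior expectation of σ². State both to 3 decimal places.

MAP estimate = 0.897, posterior expectation = 1.052

Posterior: Inverse-Gamma(shape = 6.6+12/2 = 12.6, scale = 3.5+17.4/2 = 12.2).
Mode = β/(α+1) = 12.2/13.6 = 0.897.
Mean = β/(α−1) = 12.2/11.6 = 1.052.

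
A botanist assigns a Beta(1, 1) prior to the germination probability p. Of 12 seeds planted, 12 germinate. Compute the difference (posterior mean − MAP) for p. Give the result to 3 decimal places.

-0.071

Posterior: Beta(1+12, 1+0) = Beta(13, 1).
Since β = 1 ≤ 1 and α > 1, the Beta density is monotone increasing on [0,1]; the mode is at 1.
Mean = 13/(13+1) = 0.929.
Difference = 0.929 − 1.000 = -0.071.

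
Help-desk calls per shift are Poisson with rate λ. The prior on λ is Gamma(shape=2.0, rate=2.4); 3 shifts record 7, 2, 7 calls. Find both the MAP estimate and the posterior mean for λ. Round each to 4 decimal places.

MAP = 3.1481; posterior mean = 3.3333

Σ counts = 16. Posterior: Gamma(shape = 2.0+16 = 18.0, rate = 2.4+3 = 5.4).
Mode = (α−1)/β = 17.0/5.4 = 3.1481.
Mean = α/β = 18.0/5.4 = 3.3333.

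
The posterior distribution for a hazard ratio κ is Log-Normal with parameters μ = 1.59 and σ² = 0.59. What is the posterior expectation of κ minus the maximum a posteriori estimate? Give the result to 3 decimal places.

Mode = exp(μ − σ²) = exp(1.00) = 2.718.
Mean = exp(μ + σ²/2) = exp(1.885) = 6.586.
Difference = 6.586 − 2.718 = 3.868.
The mean is pulled above the mode by the posterior's right skew.

3.868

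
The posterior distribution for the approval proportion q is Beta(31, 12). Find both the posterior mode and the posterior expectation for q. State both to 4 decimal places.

Mode = (31−1)/(31+12−2) = 30/41 = 0.7317.
Mean = 31/(31+12) = 31/43 = 0.7209.
Mode > mean: the posterior has a left tail.

q_MAP = 0.7317, E[q|data] = 0.7209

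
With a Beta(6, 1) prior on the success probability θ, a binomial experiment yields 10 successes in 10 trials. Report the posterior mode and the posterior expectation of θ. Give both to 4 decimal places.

MAP: 1.0000. Posterior mean: 0.9412.

Posterior: Beta(6+10, 1+0) = Beta(16, 1).
Since β = 1 ≤ 1 and α > 1, the Beta density is monotone increasing on [0,1]; the mode is at 1.
Mean = 16/(16+1) = 0.9412.
The mean is pulled below the mode by the posterior's left skew.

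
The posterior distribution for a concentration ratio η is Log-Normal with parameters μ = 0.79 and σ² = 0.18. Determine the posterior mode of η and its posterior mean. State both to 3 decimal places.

Mode = exp(μ − σ²) = exp(0.61) = 1.840.
Mean = exp(μ + σ²/2) = exp(0.880) = 2.411.

MAP: 1.840. Posterior mean: 2.411.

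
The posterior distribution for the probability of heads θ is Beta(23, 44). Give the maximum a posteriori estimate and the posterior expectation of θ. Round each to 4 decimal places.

maximum a posteriori estimate = 0.3385, posterior expectation = 0.3433

Mode = (23−1)/(23+44−2) = 22/65 = 0.3385.
Mean = 23/(23+44) = 23/67 = 0.3433.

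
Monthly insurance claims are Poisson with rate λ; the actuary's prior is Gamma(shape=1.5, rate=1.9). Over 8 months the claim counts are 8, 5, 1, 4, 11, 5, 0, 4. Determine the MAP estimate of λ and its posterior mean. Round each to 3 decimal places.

MAP = 3.889, posterior mean = 3.990

Σ counts = 38. Posterior: Gamma(shape = 1.5+38 = 39.5, rate = 1.9+8 = 9.9).
Mode = (α−1)/β = 38.5/9.9 = 3.889.
Mean = α/β = 39.5/9.9 = 3.990.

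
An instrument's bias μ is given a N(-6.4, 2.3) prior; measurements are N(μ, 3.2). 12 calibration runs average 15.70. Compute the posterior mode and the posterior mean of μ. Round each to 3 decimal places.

Posterior for μ is Normal. Precision-weighted mean: (1/2.3·-6.4 + 12/3.2·15.70) / (1/2.3 + 12/3.2) = 13.404.
A Normal posterior is symmetric, so mode = mean.

MAP: 13.404. Posterior mean: 13.404.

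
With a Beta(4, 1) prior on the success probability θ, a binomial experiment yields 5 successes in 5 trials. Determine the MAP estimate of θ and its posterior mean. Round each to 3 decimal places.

MAP = 1.000; posterior mean = 0.900

Posterior: Beta(4+5, 1+0) = Beta(9, 1).
Since β = 1 ≤ 1 and α > 1, the Beta density is monotone increasing on [0,1]; the mode is at 1.
Mean = 9/(9+1) = 0.900.
The posterior is left-skewed, so the mode exceeds the mean.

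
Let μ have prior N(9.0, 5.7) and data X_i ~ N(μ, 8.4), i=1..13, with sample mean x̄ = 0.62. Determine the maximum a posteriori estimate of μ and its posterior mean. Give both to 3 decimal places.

MAP = 1.473; posterior mean = 1.473

Posterior for μ is Normal. Precision-weighted mean: (1/5.7·9.0 + 13/8.4·0.62) / (1/5.7 + 13/8.4) = 1.473.
A Normal posterior is symmetric, so mode = mean.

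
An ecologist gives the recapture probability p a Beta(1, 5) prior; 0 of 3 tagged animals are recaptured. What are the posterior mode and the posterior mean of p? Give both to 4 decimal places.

Posterior: Beta(1+0, 5+3) = Beta(1, 8).
Since α = 1 ≤ 1 and β > 1, the Beta density is monotone decreasing on [0,1]; the mode is at 0.
Mean = 1/(1+8) = 0.1111.

posterior mode = 0.0000, posterior mean = 0.1111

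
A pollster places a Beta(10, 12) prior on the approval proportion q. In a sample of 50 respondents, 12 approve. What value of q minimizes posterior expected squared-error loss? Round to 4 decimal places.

0.3056

Posterior: Beta(10+12, 12+38) = Beta(22, 50).
Mode = (22−1)/(22+50−2) = 21/70 = 0.3000.
Mean = 22/(22+50) = 22/72 = 0.3056.
Squared-error loss ⇒ the optimal estimator is the posterior mean.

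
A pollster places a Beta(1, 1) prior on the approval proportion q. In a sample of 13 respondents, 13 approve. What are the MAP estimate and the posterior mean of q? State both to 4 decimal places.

Posterior: Beta(1+13, 1+0) = Beta(14, 1).
Since β = 1 ≤ 1 and α > 1, the Beta density is monotone increasing on [0,1]; the mode is at 1.
Mean = 14/(14+1) = 0.9333.
The mean is pulled below the mode by the posterior's left skew.

MAP estimate = 1.0000, posterior mean = 0.9333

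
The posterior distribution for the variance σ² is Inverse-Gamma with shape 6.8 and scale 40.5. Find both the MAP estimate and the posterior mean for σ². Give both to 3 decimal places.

MAP: 5.192. Posterior mean: 6.983.

Mode = β/(α+1) = 40.5/7.8 = 5.192.
Mean = β/(α−1) = 40.5/5.8 = 6.983.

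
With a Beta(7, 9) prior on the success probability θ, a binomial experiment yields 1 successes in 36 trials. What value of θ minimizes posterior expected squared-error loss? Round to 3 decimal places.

Posterior: Beta(7+1, 9+35) = Beta(8, 44).
Mode = (8−1)/(8+44−2) = 7/50 = 0.140.
Mean = 8/(8+44) = 8/52 = 0.154.
Squared-error loss ⇒ the optimal estimator is the posterior mean.

0.154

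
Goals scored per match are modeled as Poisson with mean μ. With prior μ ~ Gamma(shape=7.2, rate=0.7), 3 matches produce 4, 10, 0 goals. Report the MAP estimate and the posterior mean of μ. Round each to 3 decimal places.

Σ counts = 14. Posterior: Gamma(shape = 7.2+14 = 21.2, rate = 0.7+3 = 3.7).
Mode = (α−1)/β = 20.2/3.7 = 5.459.
Mean = α/β = 21.2/3.7 = 5.730.

MAP = 5.459, posterior mean = 5.730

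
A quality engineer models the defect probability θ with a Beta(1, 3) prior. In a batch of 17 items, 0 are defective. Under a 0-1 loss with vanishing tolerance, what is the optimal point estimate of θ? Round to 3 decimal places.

Posterior: Beta(1+0, 3+17) = Beta(1, 20).
Since α = 1 ≤ 1 and β > 1, the Beta density is monotone decreasing on [0,1]; the mode is at 0.
Mean = 1/(1+20) = 0.048.
This is the posterior mode — the MAP estimate.

0.000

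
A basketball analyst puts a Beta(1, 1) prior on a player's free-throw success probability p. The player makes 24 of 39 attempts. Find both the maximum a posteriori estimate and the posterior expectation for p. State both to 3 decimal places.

maximum a posteriori estimate = 0.615, posterior expectation = 0.610

Posterior: Beta(1+24, 1+15) = Beta(25, 16).
Mode = (25−1)/(25+16−2) = 24/39 = 0.615.
With a flat prior the MAP equals the MLE, 24/39.
Mean = 25/(25+16) = 25/41 = 0.610.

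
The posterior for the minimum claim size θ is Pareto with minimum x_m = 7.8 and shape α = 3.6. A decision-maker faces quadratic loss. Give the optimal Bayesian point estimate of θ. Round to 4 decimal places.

The Pareto density is strictly decreasing on [x_m, ∞), so the mode is x_m = 7.8000.
Mean = α·x_m/(α−1) = 3.6·7.8/2.6 = 10.8000.
Quadratic loss ⇒ the optimal estimator is the posterior mean.

10.8000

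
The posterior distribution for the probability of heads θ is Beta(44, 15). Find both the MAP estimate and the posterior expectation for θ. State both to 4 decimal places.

MAP = 0.7544; posterior mean = 0.7458

Mode = (44−1)/(44+15−2) = 43/57 = 0.7544.
Mean = 44/(44+15) = 44/59 = 0.7458.
Left-skewed posterior ⇒ mean < mode.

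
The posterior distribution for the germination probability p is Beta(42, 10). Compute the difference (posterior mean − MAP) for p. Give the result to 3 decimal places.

-0.012

Mode = (42−1)/(42+10−2) = 41/50 = 0.820.
Mean = 42/(42+10) = 42/52 = 0.808.
Difference = 0.808 − 0.820 = -0.012.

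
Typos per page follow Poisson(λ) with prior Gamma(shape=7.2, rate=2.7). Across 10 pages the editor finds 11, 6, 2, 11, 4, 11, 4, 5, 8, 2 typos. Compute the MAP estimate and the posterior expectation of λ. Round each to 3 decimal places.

MAP: 5.528. Posterior mean: 5.606.

Σ counts = 64. Posterior: Gamma(shape = 7.2+64 = 71.2, rate = 2.7+10 = 12.7).
Mode = (α−1)/β = 70.2/12.7 = 5.528.
Mean = α/β = 71.2/12.7 = 5.606.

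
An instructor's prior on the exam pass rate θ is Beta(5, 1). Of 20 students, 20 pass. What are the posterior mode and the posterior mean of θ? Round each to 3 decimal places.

posterior mode = 1.000, posterior mean = 0.962

Posterior: Beta(5+20, 1+0) = Beta(25, 1).
Since β = 1 ≤ 1 and α > 1, the Beta density is monotone increasing on [0,1]; the mode is at 1.
Mean = 25/(25+1) = 0.962.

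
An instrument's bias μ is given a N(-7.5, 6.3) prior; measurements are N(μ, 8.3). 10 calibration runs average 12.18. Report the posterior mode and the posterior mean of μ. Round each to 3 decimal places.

MAP = 9.889, posterior mean = 9.889

Posterior for μ is Normal. Precision-weighted mean: (1/6.3·-7.5 + 10/8.3·12.18) / (1/6.3 + 10/8.3) = 9.889.
A Normal posterior is symmetric, so mode = mean.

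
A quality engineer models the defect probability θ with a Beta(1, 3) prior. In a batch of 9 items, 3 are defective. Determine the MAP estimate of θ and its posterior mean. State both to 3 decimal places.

MAP estimate = 0.273, posterior mean = 0.308

Posterior: Beta(1+3, 3+6) = Beta(4, 9).
Mode = (4−1)/(4+9−2) = 3/11 = 0.273.
Mean = 4/(4+9) = 4/13 = 0.308.
Mean > mode: the posterior has a right tail.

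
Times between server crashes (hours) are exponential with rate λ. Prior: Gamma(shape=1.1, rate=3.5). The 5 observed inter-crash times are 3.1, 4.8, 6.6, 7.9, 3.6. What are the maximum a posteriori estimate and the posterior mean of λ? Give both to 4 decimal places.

MAP = 0.1729; posterior mean = 0.2068

Σ times = 26.0. Posterior: Gamma(shape = 1.1+5 = 6.1, rate = 3.5+26.0 = 29.5).
Mode = (α−1)/β = 5.1/29.5 = 0.1729.
Mean = α/β = 6.1/29.5 = 0.2068.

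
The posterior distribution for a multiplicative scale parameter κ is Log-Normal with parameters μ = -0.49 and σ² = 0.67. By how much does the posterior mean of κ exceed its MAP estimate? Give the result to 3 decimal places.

0.543

Mode = exp(μ − σ²) = exp(-1.16) = 0.313.
Mean = exp(μ + σ²/2) = exp(-0.155) = 0.856.
Difference = 0.856 − 0.313 = 0.543.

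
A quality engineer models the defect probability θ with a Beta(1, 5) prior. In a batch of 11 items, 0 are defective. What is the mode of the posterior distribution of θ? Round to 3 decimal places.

Posterior: Beta(1+0, 5+11) = Beta(1, 16).
Since α = 1 ≤ 1 and β > 1, the Beta density is monotone decreasing on [0,1]; the mode is at 0.
Mean = 1/(1+16) = 0.059.
This is the posterior mode — the MAP estimate.

0.000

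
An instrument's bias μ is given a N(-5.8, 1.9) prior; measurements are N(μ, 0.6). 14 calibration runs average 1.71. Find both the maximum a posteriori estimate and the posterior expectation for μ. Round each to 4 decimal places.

Posterior for μ is Normal. Precision-weighted mean: (1/1.9·-5.8 + 14/0.6·1.71) / (1/1.9 + 14/0.6) = 1.5443.
A Normal posterior is symmetric, so mode = mean.

MAP = 1.5443; posterior mean = 1.5443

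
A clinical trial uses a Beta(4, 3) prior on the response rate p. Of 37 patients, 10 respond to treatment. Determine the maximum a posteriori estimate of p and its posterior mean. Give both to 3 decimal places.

maximum a posteriori estimate = 0.310, posterior mean = 0.318

Posterior: Beta(4+10, 3+27) = Beta(14, 30).
Mode = (14−1)/(14+30−2) = 13/42 = 0.310.
Mean = 14/(14+30) = 14/44 = 0.318.
Right-skewed posterior ⇒ mode < mean.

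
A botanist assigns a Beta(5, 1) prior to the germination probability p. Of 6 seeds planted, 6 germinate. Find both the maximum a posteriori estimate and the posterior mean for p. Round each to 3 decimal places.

p_MAP = 1.000, E[p|data] = 0.917

Posterior: Beta(5+6, 1+0) = Beta(11, 1).
Since β = 1 ≤ 1 and α > 1, the Beta density is monotone increasing on [0,1]; the mode is at 1.
Mean = 11/(11+1) = 0.917.
The mean is pulled below the mode by the posterior's left skew.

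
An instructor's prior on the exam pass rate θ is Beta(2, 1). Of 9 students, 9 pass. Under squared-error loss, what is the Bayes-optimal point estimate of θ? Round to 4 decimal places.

0.9167

Posterior: Beta(2+9, 1+0) = Beta(11, 1).
Since β = 1 ≤ 1 and α > 1, the Beta density is monotone increasing on [0,1]; the mode is at 1.
Mean = 11/(11+1) = 0.9167.
Squared-error loss ⇒ the optimal estimator is the posterior mean.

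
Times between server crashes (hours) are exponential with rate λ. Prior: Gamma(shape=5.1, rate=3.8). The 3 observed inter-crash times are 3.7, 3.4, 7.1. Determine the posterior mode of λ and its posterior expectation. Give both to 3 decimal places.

MAP: 0.394. Posterior mean: 0.450.

Σ times = 14.2. Posterior: Gamma(shape = 5.1+3 = 8.1, rate = 3.8+14.2 = 18.0).
Mode = (α−1)/β = 7.1/18.0 = 0.394.
Mean = α/β = 8.1/18.0 = 0.450.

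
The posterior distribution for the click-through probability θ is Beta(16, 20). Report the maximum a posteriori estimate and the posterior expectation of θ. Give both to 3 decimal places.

Mode = (16−1)/(16+20−2) = 15/34 = 0.441.
Mean = 16/(16+20) = 16/36 = 0.444.
Mean > mode: the posterior has a right tail.

MAP = 0.441; posterior mean = 0.444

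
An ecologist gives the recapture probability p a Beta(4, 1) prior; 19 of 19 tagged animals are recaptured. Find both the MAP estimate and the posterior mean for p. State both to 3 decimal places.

Posterior: Beta(4+19, 1+0) = Beta(23, 1).
Since β = 1 ≤ 1 and α > 1, the Beta density is monotone increasing on [0,1]; the mode is at 1.
Mean = 23/(23+1) = 0.958.

MAP estimate = 1.000, posterior mean = 0.958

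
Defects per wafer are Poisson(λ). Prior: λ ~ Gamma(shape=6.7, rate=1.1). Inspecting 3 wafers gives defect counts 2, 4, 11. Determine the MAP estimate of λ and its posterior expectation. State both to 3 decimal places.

Σ counts = 17. Posterior: Gamma(shape = 6.7+17 = 23.7, rate = 1.1+3 = 4.1).
Mode = (α−1)/β = 22.7/4.1 = 5.537.
Mean = α/β = 23.7/4.1 = 5.780.

MAP = 5.537; posterior mean = 5.780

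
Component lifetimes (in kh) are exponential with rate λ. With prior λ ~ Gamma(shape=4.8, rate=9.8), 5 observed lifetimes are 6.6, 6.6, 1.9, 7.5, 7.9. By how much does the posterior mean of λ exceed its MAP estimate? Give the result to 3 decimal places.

0.025

Σ times = 30.5. Posterior: Gamma(shape = 4.8+5 = 9.8, rate = 9.8+30.5 = 40.3).
Mode = (α−1)/β = 8.8/40.3 = 0.218.
Mean = α/β = 9.8/40.3 = 0.243.
Difference = 0.243 − 0.218 = 0.025.
The mean is pulled above the mode by the posterior's right skew.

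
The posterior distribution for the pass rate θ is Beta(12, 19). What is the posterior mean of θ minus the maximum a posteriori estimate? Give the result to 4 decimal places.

Mode = (12−1)/(12+19−2) = 11/29 = 0.3793.
Mean = 12/(12+19) = 12/31 = 0.3871.
Difference = 0.3871 − 0.3793 = 0.0078.
The mean is pulled above the mode by the posterior's right skew.

0.0078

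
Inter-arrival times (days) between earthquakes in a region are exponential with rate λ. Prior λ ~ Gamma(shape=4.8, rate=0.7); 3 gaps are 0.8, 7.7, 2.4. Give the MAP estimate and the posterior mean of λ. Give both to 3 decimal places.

MAP = 0.586; posterior mean = 0.672

Σ times = 10.9. Posterior: Gamma(shape = 4.8+3 = 7.8, rate = 0.7+10.9 = 11.6).
Mode = (α−1)/β = 6.8/11.6 = 0.586.
Mean = α/β = 7.8/11.6 = 0.672.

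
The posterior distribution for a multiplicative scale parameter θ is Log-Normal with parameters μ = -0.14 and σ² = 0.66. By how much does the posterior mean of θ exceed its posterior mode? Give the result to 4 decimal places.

Mode = exp(μ − σ²) = exp(-0.80) = 0.4493.
Mean = exp(μ + σ²/2) = exp(0.190) = 1.2092.
Difference = 1.2092 − 0.4493 = 0.7599.
Right-skewed posterior ⇒ mode < mean.

0.7599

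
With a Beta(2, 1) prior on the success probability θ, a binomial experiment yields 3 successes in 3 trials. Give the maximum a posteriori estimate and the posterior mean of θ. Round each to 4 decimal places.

maximum a posteriori estimate = 1.0000, posterior mean = 0.8333

Posterior: Beta(2+3, 1+0) = Beta(5, 1).
Since β = 1 ≤ 1 and α > 1, the Beta density is monotone increasing on [0,1]; the mode is at 1.
Mean = 5/(5+1) = 0.8333.
The mean is pulled below the mode by the posterior's left skew.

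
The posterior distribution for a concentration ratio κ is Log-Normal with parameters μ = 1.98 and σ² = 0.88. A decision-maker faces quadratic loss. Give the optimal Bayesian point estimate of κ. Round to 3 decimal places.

Mode = exp(μ − σ²) = exp(1.10) = 3.004.
Mean = exp(μ + σ²/2) = exp(2.420) = 11.246.
Quadratic loss ⇒ the optimal estimator is the posterior mean.

11.246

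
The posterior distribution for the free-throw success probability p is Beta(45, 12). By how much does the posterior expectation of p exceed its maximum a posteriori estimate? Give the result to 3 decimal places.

Mode = (45−1)/(45+12−2) = 44/55 = 0.800.
Mean = 45/(45+12) = 45/57 = 0.789.
Difference = 0.789 − 0.800 = -0.011.

-0.011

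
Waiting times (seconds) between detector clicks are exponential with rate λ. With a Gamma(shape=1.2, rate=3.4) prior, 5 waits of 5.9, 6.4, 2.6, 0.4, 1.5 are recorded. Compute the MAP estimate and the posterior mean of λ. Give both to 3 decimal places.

MAP = 0.257, posterior mean = 0.307

Σ times = 16.8. Posterior: Gamma(shape = 1.2+5 = 6.2, rate = 3.4+16.8 = 20.2).
Mode = (α−1)/β = 5.2/20.2 = 0.257.
Mean = α/β = 6.2/20.2 = 0.307.
The mean is pulled above the mode by the posterior's right skew.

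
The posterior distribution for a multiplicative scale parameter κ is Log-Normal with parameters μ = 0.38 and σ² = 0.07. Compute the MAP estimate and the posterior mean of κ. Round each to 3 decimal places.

Mode = exp(μ − σ²) = exp(0.31) = 1.363.
Mean = exp(μ + σ²/2) = exp(0.415) = 1.514.

κ_MAP = 1.363, E[κ|data] = 1.514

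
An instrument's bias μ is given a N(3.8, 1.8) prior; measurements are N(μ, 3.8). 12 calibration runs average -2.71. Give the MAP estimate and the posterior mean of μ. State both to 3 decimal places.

Posterior for μ is Normal. Precision-weighted mean: (1/1.8·3.8 + 12/3.8·-2.71) / (1/1.8 + 12/3.8) = -1.736.
A Normal posterior is symmetric, so mode = mean.

MAP estimate = -1.736, posterior mean = -1.736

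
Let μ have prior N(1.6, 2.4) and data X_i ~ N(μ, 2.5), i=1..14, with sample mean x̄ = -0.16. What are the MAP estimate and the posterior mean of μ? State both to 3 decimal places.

MAP estimate = -0.038, posterior mean = -0.038

Posterior for μ is Normal. Precision-weighted mean: (1/2.4·1.6 + 14/2.5·-0.16) / (1/2.4 + 14/2.5) = -0.038.
A Normal posterior is symmetric, so mode = mean.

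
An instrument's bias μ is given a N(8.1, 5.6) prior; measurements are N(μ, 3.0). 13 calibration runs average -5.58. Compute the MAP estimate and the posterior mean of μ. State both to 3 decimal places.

μ_MAP = -5.039, E[μ|data] = -5.039

Posterior for μ is Normal. Precision-weighted mean: (1/5.6·8.1 + 13/3.0·-5.58) / (1/5.6 + 13/3.0) = -5.039.
A Normal posterior is symmetric, so mode = mean.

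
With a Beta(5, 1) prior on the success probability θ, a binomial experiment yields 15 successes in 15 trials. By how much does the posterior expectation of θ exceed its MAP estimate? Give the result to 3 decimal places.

-0.048

Posterior: Beta(5+15, 1+0) = Beta(20, 1).
Since β = 1 ≤ 1 and α > 1, the Beta density is monotone increasing on [0,1]; the mode is at 1.
Mean = 20/(20+1) = 0.952.
Difference = 0.952 − 1.000 = -0.048.
The mean is pulled below the mode by the posterior's left skew.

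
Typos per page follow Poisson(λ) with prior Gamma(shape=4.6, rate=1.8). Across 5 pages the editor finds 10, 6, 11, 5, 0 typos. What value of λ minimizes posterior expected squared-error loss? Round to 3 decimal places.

Σ counts = 32. Posterior: Gamma(shape = 4.6+32 = 36.6, rate = 1.8+5 = 6.8).
Mode = (α−1)/β = 35.6/6.8 = 5.235.
Mean = α/β = 36.6/6.8 = 5.382.
Squared-error loss ⇒ the optimal estimator is the posterior mean.

5.382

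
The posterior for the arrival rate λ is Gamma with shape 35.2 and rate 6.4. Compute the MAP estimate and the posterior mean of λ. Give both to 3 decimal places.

MAP: 5.344. Posterior mean: 5.500.

Mode = (α−1)/β = 34.2/6.4 = 5.344.
Mean = α/β = 35.2/6.4 = 5.500.
The mean is pulled above the mode by the posterior's right skew.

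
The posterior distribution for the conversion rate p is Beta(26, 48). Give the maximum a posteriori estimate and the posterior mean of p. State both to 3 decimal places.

p_MAP = 0.347, E[p|data] = 0.351

Mode = (26−1)/(26+48−2) = 25/72 = 0.347.
Mean = 26/(26+48) = 26/74 = 0.351.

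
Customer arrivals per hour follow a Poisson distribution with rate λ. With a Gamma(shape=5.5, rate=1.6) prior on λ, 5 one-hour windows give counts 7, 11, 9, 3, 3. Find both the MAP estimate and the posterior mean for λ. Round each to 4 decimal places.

Σ counts = 33. Posterior: Gamma(shape = 5.5+33 = 38.5, rate = 1.6+5 = 6.6).
Mode = (α−1)/β = 37.5/6.6 = 5.6818.
Mean = α/β = 38.5/6.6 = 5.8333.

MAP: 5.6818. Posterior mean: 5.8333.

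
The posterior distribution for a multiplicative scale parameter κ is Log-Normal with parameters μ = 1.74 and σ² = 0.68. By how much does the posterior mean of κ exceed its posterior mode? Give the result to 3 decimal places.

Mode = exp(μ − σ²) = exp(1.06) = 2.886.
Mean = exp(μ + σ²/2) = exp(2.080) = 8.004.
Difference = 8.004 − 2.886 = 5.118.

5.118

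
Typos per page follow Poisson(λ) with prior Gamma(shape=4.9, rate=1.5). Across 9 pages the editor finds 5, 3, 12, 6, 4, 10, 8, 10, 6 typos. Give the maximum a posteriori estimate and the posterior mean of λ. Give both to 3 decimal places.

MAP = 6.467, posterior mean = 6.562

Σ counts = 64. Posterior: Gamma(shape = 4.9+64 = 68.9, rate = 1.5+9 = 10.5).
Mode = (α−1)/β = 67.9/10.5 = 6.467.
Mean = α/β = 68.9/10.5 = 6.562.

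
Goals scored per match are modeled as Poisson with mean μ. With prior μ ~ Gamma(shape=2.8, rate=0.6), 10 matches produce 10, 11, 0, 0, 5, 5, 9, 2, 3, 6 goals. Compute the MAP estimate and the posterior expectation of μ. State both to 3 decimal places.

MAP estimate = 4.981, posterior expectation = 5.075

Σ counts = 51. Posterior: Gamma(shape = 2.8+51 = 53.8, rate = 0.6+10 = 10.6).
Mode = (α−1)/β = 52.8/10.6 = 4.981.
Mean = α/β = 53.8/10.6 = 5.075.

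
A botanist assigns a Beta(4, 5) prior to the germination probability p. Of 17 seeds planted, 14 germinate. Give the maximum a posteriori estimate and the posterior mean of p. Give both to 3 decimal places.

Posterior: Beta(4+14, 5+3) = Beta(18, 8).
Mode = (18−1)/(18+8−2) = 17/24 = 0.708.
Mean = 18/(18+8) = 18/26 = 0.692.

maximum a posteriori estimate = 0.708, posterior mean = 0.692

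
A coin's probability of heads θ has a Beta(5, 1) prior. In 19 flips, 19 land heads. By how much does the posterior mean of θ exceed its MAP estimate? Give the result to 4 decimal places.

Posterior: Beta(5+19, 1+0) = Beta(24, 1).
Since β = 1 ≤ 1 and α > 1, the Beta density is monotone increasing on [0,1]; the mode is at 1.
Mean = 24/(24+1) = 0.9600.
Difference = 0.9600 − 1.0000 = -0.0400.

-0.0400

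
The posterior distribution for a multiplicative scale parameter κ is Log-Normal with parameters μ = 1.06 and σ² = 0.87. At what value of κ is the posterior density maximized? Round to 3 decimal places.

Mode = exp(μ − σ²) = exp(0.19) = 1.209.
Mean = exp(μ + σ²/2) = exp(1.495) = 4.459.
This is the posterior mode — the MAP estimate.

1.209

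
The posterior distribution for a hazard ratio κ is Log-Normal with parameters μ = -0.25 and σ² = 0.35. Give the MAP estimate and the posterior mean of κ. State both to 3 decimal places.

Mode = exp(μ − σ²) = exp(-0.60) = 0.549.
Mean = exp(μ + σ²/2) = exp(-0.075) = 0.928.

κ_MAP = 0.549, E[κ|data] = 0.928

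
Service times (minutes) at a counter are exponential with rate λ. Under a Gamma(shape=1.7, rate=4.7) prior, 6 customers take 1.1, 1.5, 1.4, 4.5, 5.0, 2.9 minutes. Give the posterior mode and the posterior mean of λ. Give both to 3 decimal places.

posterior mode = 0.318, posterior mean = 0.365

Σ times = 16.4. Posterior: Gamma(shape = 1.7+6 = 7.7, rate = 4.7+16.4 = 21.1).
Mode = (α−1)/β = 6.7/21.1 = 0.318.
Mean = α/β = 7.7/21.1 = 0.365.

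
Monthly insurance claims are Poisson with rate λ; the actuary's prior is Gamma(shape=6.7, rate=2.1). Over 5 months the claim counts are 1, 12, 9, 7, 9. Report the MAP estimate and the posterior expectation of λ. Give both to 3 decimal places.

λ_MAP = 6.155, E[λ|data] = 6.296

Σ counts = 38. Posterior: Gamma(shape = 6.7+38 = 44.7, rate = 2.1+5 = 7.1).
Mode = (α−1)/β = 43.7/7.1 = 6.155.
Mean = α/β = 44.7/7.1 = 6.296.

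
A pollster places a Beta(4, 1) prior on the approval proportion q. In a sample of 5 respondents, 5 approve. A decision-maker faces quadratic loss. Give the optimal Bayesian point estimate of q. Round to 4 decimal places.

0.9000

Posterior: Beta(4+5, 1+0) = Beta(9, 1).
Since β = 1 ≤ 1 and α > 1, the Beta density is monotone increasing on [0,1]; the mode is at 1.
Mean = 9/(9+1) = 0.9000.
Quadratic loss ⇒ the optimal estimator is the posterior mean.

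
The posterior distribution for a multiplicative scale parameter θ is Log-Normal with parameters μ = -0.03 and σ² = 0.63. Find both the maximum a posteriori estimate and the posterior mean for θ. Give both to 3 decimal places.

Mode = exp(μ − σ²) = exp(-0.66) = 0.517.
Mean = exp(μ + σ²/2) = exp(0.285) = 1.330.
The mean is pulled above the mode by the posterior's right skew.

maximum a posteriori estimate = 0.517, posterior mean = 1.330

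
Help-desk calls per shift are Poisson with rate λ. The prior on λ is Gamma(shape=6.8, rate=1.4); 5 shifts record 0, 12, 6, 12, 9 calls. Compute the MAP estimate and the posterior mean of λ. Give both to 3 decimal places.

MAP = 7.000; posterior mean = 7.156

Σ counts = 39. Posterior: Gamma(shape = 6.8+39 = 45.8, rate = 1.4+5 = 6.4).
Mode = (α−1)/β = 44.8/6.4 = 7.000.
Mean = α/β = 45.8/6.4 = 7.156.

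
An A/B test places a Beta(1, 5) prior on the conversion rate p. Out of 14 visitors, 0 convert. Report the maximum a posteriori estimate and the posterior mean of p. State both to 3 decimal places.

Posterior: Beta(1+0, 5+14) = Beta(1, 19).
Since α = 1 ≤ 1 and β > 1, the Beta density is monotone decreasing on [0,1]; the mode is at 0.
Mean = 1/(1+19) = 0.050.

maximum a posteriori estimate = 0.000, posterior mean = 0.050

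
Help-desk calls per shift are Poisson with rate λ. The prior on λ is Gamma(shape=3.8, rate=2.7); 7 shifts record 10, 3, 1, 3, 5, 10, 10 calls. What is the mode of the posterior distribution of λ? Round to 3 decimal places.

4.619

Σ counts = 42. Posterior: Gamma(shape = 3.8+42 = 45.8, rate = 2.7+7 = 9.7).
Mode = (α−1)/β = 44.8/9.7 = 4.619.
Mean = α/β = 45.8/9.7 = 4.722.
This is the posterior mode — the MAP estimate.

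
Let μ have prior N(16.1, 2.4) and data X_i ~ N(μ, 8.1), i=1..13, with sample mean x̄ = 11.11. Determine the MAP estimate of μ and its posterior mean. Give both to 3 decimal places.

Posterior for μ is Normal. Precision-weighted mean: (1/2.4·16.1 + 13/8.1·11.11) / (1/2.4 + 13/8.1) = 12.138.
A Normal posterior is symmetric, so mode = mean.

μ_MAP = 12.138, E[μ|data] = 12.138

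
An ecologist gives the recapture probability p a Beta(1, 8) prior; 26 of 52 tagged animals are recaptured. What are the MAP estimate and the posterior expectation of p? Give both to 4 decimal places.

Posterior: Beta(1+26, 8+26) = Beta(27, 34).
Mode = (27−1)/(27+34−2) = 26/59 = 0.4407.
Mean = 27/(27+34) = 27/61 = 0.4426.
The mean is pulled above the mode by the posterior's right skew.

MAP = 0.4407, posterior mean = 0.4426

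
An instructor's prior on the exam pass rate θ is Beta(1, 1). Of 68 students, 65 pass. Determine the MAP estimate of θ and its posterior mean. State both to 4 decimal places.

Posterior: Beta(1+65, 1+3) = Beta(66, 4).
Mode = (66−1)/(66+4−2) = 65/68 = 0.9559.
With a flat prior the MAP equals the MLE, 65/68.
Mean = 66/(66+4) = 66/70 = 0.9429.

MAP = 0.9559, posterior mean = 0.9429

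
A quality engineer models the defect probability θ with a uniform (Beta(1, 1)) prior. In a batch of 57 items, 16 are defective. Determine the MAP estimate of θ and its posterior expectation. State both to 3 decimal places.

MAP: 0.281. Posterior mean: 0.288.

Posterior: Beta(1+16, 1+41) = Beta(17, 42).
Mode = (17−1)/(17+42−2) = 16/57 = 0.281.
With a flat prior the MAP equals the MLE, 16/57.
Mean = 17/(17+42) = 17/59 = 0.288.
The posterior is right-skewed, so the mean exceeds the mode.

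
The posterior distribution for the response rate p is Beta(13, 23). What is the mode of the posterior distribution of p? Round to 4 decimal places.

Mode = (13−1)/(13+23−2) = 12/34 = 0.3529.
Mean = 13/(13+23) = 13/36 = 0.3611.
This is the posterior mode — the MAP estimate.

0.3529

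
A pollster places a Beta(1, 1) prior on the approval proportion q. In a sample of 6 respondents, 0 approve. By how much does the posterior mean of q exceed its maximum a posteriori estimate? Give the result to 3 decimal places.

0.125

Posterior: Beta(1+0, 1+6) = Beta(1, 7).
Since α = 1 ≤ 1 and β > 1, the Beta density is monotone decreasing on [0,1]; the mode is at 0.
Mean = 1/(1+7) = 0.125.
Difference = 0.125 − 0.000 = 0.125.
The mean is pulled above the mode by the posterior's right skew.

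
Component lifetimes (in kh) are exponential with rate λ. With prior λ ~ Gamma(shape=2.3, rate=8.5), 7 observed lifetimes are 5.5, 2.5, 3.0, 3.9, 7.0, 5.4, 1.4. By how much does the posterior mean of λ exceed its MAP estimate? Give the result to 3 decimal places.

Σ times = 28.7. Posterior: Gamma(shape = 2.3+7 = 9.3, rate = 8.5+28.7 = 37.2).
Mode = (α−1)/β = 8.3/37.2 = 0.223.
Mean = α/β = 9.3/37.2 = 0.250.
Difference = 0.250 − 0.223 = 0.027.
The mean is pulled above the mode by the posterior's right skew.

0.027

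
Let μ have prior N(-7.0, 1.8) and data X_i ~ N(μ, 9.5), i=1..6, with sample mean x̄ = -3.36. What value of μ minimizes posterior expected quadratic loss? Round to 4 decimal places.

-5.0634

Posterior for μ is Normal. Precision-weighted mean: (1/1.8·-7.0 + 6/9.5·-3.36) / (1/1.8 + 6/9.5) = -5.0634.
A Normal posterior is symmetric, so mode = mean.
Quadratic loss ⇒ the optimal estimator is the posterior mean.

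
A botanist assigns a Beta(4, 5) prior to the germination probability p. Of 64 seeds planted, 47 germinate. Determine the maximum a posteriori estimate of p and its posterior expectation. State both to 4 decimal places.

MAP: 0.7042. Posterior mean: 0.6986.

Posterior: Beta(4+47, 5+17) = Beta(51, 22).
Mode = (51−1)/(51+22−2) = 50/71 = 0.7042.
Mean = 51/(51+22) = 51/73 = 0.6986.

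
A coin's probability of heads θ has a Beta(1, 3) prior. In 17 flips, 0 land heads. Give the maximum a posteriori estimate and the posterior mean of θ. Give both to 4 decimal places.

MAP = 0.0000, posterior mean = 0.0476

Posterior: Beta(1+0, 3+17) = Beta(1, 20).
Since α = 1 ≤ 1 and β > 1, the Beta density is monotone decreasing on [0,1]; the mode is at 0.
Mean = 1/(1+20) = 0.0476.
Mean > mode: the posterior has a right tail.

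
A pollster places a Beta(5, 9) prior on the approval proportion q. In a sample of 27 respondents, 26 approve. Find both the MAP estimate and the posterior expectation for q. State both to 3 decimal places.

MAP: 0.769. Posterior mean: 0.756.

Posterior: Beta(5+26, 9+1) = Beta(31, 10).
Mode = (31−1)/(31+10−2) = 30/39 = 0.769.
Mean = 31/(31+10) = 31/41 = 0.756.
The posterior is left-skewed, so the mode exceeds the mean.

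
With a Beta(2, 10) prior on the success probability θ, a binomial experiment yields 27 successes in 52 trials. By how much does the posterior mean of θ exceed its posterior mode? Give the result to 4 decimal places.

Posterior: Beta(2+27, 10+25) = Beta(29, 35).
Mode = (29−1)/(29+35−2) = 28/62 = 0.4516.
Mean = 29/(29+35) = 29/64 = 0.4531.
Difference = 0.4531 − 0.4516 = 0.0015.

0.0015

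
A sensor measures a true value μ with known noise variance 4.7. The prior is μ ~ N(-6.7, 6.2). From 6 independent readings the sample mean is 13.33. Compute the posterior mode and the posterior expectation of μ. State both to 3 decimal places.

MAP = 11.083, posterior mean = 11.083

Posterior for μ is Normal. Precision-weighted mean: (1/6.2·-6.7 + 6/4.7·13.33) / (1/6.2 + 6/4.7) = 11.083.
A Normal posterior is symmetric, so mode = mean.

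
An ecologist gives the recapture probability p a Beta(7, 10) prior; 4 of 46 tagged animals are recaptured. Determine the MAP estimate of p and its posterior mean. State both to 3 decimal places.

p_MAP = 0.164, E[p|data] = 0.175

Posterior: Beta(7+4, 10+42) = Beta(11, 52).
Mode = (11−1)/(11+52−2) = 10/61 = 0.164.
Mean = 11/(11+52) = 11/63 = 0.175.
The mean is pulled above the mode by the posterior's right skew.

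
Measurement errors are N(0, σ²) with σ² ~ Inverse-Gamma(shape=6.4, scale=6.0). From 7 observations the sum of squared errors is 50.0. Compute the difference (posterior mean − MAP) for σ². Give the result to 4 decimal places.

Posterior: Inverse-Gamma(shape = 6.4+7/2 = 9.9, scale = 6.0+50.0/2 = 31.0).
Mode = β/(α+1) = 31.0/10.9 = 2.8440.
Mean = β/(α−1) = 31.0/8.9 = 3.4831.
Difference = 3.4831 − 2.8440 = 0.6391.

0.6391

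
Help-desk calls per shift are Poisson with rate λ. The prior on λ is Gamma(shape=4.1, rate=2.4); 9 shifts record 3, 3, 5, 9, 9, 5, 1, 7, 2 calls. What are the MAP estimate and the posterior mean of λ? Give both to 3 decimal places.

λ_MAP = 4.132, E[λ|data] = 4.219

Σ counts = 44. Posterior: Gamma(shape = 4.1+44 = 48.1, rate = 2.4+9 = 11.4).
Mode = (α−1)/β = 47.1/11.4 = 4.132.
Mean = α/β = 48.1/11.4 = 4.219.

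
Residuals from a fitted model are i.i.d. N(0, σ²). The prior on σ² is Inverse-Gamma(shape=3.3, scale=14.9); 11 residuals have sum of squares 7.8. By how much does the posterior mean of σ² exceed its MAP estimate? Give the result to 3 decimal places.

0.492

Posterior: Inverse-Gamma(shape = 3.3+11/2 = 8.8, scale = 14.9+7.8/2 = 18.8).
Mode = β/(α+1) = 18.8/9.8 = 1.918.
Mean = β/(α−1) = 18.8/7.8 = 2.410.
Difference = 2.410 − 1.918 = 0.492.
Mean > mode: the posterior has a right tail.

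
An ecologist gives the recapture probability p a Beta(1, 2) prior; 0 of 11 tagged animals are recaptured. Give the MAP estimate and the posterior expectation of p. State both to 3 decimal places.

p_MAP = 0.000, E[p|data] = 0.071

Posterior: Beta(1+0, 2+11) = Beta(1, 13).
Since α = 1 ≤ 1 and β > 1, the Beta density is monotone decreasing on [0,1]; the mode is at 0.
Mean = 1/(1+13) = 0.071.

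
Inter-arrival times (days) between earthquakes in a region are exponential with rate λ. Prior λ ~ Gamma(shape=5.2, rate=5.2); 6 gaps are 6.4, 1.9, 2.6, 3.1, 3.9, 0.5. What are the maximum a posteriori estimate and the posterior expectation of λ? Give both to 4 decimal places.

Σ times = 18.4. Posterior: Gamma(shape = 5.2+6 = 11.2, rate = 5.2+18.4 = 23.6).
Mode = (α−1)/β = 10.2/23.6 = 0.4322.
Mean = α/β = 11.2/23.6 = 0.4746.

MAP = 0.4322, posterior mean = 0.4746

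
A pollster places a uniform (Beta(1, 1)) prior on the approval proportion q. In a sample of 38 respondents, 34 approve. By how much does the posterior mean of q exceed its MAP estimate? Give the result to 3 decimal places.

Posterior: Beta(1+34, 1+4) = Beta(35, 5).
Mode = (35−1)/(35+5−2) = 34/38 = 0.895.
With a flat prior the MAP equals the MLE, 34/38.
Mean = 35/(35+5) = 35/40 = 0.875.
Difference = 0.875 − 0.895 = -0.020.

-0.020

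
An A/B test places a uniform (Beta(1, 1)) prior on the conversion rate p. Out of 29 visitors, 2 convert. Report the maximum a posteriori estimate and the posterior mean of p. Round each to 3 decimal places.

Posterior: Beta(1+2, 1+27) = Beta(3, 28).
Mode = (3−1)/(3+28−2) = 2/29 = 0.069.
With a flat prior the MAP equals the MLE, 2/29.
Mean = 3/(3+28) = 3/31 = 0.097.

p_MAP = 0.069, E[p|data] = 0.097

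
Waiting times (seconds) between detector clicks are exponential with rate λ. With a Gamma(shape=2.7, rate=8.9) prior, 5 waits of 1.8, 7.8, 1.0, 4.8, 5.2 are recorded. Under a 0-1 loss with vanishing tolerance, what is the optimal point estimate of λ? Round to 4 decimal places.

Σ times = 20.6. Posterior: Gamma(shape = 2.7+5 = 7.7, rate = 8.9+20.6 = 29.5).
Mode = (α−1)/β = 6.7/29.5 = 0.2271.
Mean = α/β = 7.7/29.5 = 0.2610.
This is the posterior mode — the MAP estimate.

0.2271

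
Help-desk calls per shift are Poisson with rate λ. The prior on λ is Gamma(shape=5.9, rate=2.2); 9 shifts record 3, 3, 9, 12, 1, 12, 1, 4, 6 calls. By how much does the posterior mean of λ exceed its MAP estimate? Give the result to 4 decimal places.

0.0893

Σ counts = 51. Posterior: Gamma(shape = 5.9+51 = 56.9, rate = 2.2+9 = 11.2).
Mode = (α−1)/β = 55.9/11.2 = 4.9911.
Mean = α/β = 56.9/11.2 = 5.0804.
Difference = 5.0804 − 4.9911 = 0.0893.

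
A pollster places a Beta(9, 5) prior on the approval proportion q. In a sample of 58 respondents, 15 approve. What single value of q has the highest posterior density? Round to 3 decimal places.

Posterior: Beta(9+15, 5+43) = Beta(24, 48).
Mode = (24−1)/(24+48−2) = 23/70 = 0.329.
Mean = 24/(24+48) = 24/72 = 0.333.
This is the posterior mode — the MAP estimate.

0.329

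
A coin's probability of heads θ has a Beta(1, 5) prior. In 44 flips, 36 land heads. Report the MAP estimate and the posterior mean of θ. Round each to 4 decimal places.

θ_MAP = 0.7500, E[θ|data] = 0.7400

Posterior: Beta(1+36, 5+8) = Beta(37, 13).
Mode = (37−1)/(37+13−2) = 36/48 = 0.7500.
Mean = 37/(37+13) = 37/50 = 0.7400.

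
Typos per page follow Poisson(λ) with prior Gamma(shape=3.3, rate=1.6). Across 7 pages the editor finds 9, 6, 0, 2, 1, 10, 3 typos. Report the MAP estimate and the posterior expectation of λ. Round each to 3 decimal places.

MAP = 3.872, posterior mean = 3.988

Σ counts = 31. Posterior: Gamma(shape = 3.3+31 = 34.3, rate = 1.6+7 = 8.6).
Mode = (α−1)/β = 33.3/8.6 = 3.872.
Mean = α/β = 34.3/8.6 = 3.988.
Mean > mode: the posterior has a right tail.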